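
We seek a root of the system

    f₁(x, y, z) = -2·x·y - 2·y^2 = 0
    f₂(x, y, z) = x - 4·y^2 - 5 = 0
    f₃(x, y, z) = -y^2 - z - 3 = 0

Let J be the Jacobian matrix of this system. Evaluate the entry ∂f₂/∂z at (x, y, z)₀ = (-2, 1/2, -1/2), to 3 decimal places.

∂f₂/∂z = 0.
At (-2, 1/2, -1/2) this is 0.000.

0.000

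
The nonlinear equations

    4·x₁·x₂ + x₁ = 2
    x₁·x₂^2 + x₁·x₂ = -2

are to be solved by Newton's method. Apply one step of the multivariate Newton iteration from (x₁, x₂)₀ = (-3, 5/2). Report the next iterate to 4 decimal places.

(0.6452, 2.9247)

At (-3, 5/2): F = (-35.0000, -24.2500).
Jacobian J = [[4·x₂ + 1, 4·x₁], [x₂^2 + x₂, 2·x₁·x₂ + x₁]].
At the point, J = [[11.0000, -12.0000], [8.7500, -18.0000]] (det J = -93.0000).
Solving J·Δ = −F gives Δ = (3.6452, 0.4247).
Then the next iterate is (x₁, x₂)₁ = (0.6452, 2.9247).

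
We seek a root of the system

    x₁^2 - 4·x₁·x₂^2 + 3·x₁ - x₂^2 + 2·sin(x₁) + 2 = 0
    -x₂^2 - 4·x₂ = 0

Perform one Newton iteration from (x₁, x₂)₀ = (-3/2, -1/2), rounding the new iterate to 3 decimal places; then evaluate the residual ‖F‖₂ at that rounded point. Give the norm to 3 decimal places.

21.120

At (-3/2, -1/2): F = (-0.99499, 1.750).
Jacobian J = [[2·x₁ - 4·x₂^2 + 2·cos(x₁) + 3, -8·x₁·x₂ - 2·x₂], [0, -2·x₂ - 4]].
At the point, J = [[-0.85853, -5.000], [0.000, -3.000]] (det J = 2.57558).
Solving J·Δ = −F gives Δ = (-4.556, 0.583).
Then the next iterate is (x₁, x₂)₁ = (-6.056, 0.083).
Re-evaluating at (-6.056, 0.083): F = (21.11760, -0.33889), so ‖F‖₂ = 21.120.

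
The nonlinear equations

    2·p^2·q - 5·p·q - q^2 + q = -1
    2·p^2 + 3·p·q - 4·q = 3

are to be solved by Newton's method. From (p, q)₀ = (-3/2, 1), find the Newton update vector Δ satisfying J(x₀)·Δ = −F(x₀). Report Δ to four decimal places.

At (-3/2, 1): F = (13.0000, -7.0000).
Jacobian J = [[4·p·q - 5·q, 2·p^2 - 5·p - 2·q + 1], [4·p + 3·q, 3·p - 4]].
At the point, J = [[-11.0000, 11.0000], [-3.0000, -8.5000]] (det J = 126.5000).
Solving J·Δ = −F gives Δ = (0.2648, -0.9170).

(0.2648, -0.9170)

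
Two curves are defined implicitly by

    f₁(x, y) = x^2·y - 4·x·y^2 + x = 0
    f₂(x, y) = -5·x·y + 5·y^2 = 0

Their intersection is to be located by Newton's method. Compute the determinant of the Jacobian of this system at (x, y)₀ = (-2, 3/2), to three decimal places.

-140.000

J = [[2·x·y - 4·y^2 + 1, x^2 - 8·x·y], [-5·y, -5·x + 10·y]].
At the point, J = [[-14.000, 28.000], [-7.500, 25.000]].
det J = -140.000.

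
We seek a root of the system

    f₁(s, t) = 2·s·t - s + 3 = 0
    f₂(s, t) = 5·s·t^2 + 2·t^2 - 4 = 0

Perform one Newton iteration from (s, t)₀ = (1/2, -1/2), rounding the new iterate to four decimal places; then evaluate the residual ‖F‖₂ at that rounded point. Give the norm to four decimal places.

3.2131

At (1/2, -1/2): F = (2.0000, -2.8750).
Jacobian J = [[2·t - 1, 2·s], [5·t^2, 10·s·t + 4·t]].
At the point, J = [[-2.0000, 1.0000], [1.2500, -4.5000]] (det J = 7.7500).
Solving J·Δ = −F gives Δ = (0.7903, -0.4194).
Then the next iterate is (s, t)₁ = (1.2903, -0.9194).
Re-evaluating at (1.2903, -0.9194): F = (-0.662904, 3.144022), so ‖F‖₂ = 3.2131.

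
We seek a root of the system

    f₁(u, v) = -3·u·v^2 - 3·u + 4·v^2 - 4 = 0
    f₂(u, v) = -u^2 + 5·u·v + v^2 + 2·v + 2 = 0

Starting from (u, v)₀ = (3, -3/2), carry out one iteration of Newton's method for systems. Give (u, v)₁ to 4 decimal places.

(1.2689, -1.0085)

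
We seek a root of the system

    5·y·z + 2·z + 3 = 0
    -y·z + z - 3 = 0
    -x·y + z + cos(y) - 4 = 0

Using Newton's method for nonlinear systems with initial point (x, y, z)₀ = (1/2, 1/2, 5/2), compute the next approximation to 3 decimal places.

(-1.137, -0.357, 1.714)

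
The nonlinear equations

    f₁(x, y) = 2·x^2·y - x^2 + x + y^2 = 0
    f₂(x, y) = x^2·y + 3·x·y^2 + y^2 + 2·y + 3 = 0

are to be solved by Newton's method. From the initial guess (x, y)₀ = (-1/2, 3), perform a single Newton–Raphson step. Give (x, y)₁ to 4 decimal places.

At (-1/2, 3): F = (9.7500, 5.2500).
Jacobian J = [[4·x·y - 2·x + 1, 2·x^2 + 2·y], [2·x·y + 3·y^2, x^2 + 6·x·y + 2·y + 2]].
At the point, J = [[-4.0000, 6.5000], [24.0000, -0.7500]] (det J = -153.0000).
Solving J·Δ = −F gives Δ = (-0.2708, -1.6667).
Then the next iterate is (x, y)₁ = (-0.7708, 1.3333).

(-0.7708, 1.3333)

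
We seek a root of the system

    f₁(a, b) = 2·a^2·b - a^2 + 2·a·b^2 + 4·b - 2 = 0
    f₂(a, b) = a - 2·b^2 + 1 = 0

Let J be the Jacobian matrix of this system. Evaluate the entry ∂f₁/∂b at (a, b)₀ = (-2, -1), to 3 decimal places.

20.000

∂f₁/∂b = 2·a^2 + 4·a·b + 4.
At (-2, -1) this is 20.000.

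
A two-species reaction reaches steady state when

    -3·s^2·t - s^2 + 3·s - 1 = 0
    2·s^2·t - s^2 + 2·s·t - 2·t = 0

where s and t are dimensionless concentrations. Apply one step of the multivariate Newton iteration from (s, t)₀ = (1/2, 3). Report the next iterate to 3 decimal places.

At (1/2, 3): F = (-2.000, -1.750).
Jacobian J = [[-6·s·t - 2·s + 3, -3·s^2], [4·s·t - 2·s + 2·t, 2·s^2 + 2·s - 2]].
At the point, J = [[-7.000, -0.750], [11.000, -0.500]] (det J = 11.750).
Solving J·Δ = −F gives Δ = (0.027, -2.915).
Then the next iterate is (s, t)₁ = (0.527, 0.085).

(0.527, 0.085)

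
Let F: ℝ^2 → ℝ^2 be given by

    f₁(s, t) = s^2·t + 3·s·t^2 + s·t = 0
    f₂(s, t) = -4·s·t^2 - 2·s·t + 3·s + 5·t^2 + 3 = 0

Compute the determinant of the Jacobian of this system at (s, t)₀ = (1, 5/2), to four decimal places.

J = [[2·s·t + 3·t^2 + t, s^2 + 6·s·t + s], [-4·t^2 - 2·t + 3, -8·s·t - 2·s + 10·t]].
At the point, J = [[26.2500, 17.0000], [-27.0000, 3.0000]].
det J = 537.7500.

537.7500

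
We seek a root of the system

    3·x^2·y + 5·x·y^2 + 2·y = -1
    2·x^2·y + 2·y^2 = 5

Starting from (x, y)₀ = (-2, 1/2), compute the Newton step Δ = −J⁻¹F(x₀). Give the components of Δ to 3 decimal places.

(1.810, 0.774)

At (-2, 1/2): F = (5.500, -0.500).
Jacobian J = [[6·x·y + 5·y^2, 3·x^2 + 10·x·y + 2], [4·x·y, 2·x^2 + 4·y]].
At the point, J = [[-4.750, 4.000], [-4.000, 10.000]] (det J = -31.500).
Solving J·Δ = −F gives Δ = (1.810, 0.774).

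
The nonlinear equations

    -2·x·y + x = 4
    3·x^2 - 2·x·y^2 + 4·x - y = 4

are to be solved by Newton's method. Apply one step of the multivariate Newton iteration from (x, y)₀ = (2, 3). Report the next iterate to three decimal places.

(-0.205, 2.256)

At (2, 3): F = (-14.000, -23.000).
Jacobian J = [[-2·y + 1, -2·x], [6·x - 2·y^2 + 4, -4·x·y - 1]].
At the point, J = [[-5.000, -4.000], [-2.000, -25.000]] (det J = 117.000).
Solving J·Δ = −F gives Δ = (-2.205, -0.744).
Then the next iterate is (x, y)₁ = (-0.205, 2.256).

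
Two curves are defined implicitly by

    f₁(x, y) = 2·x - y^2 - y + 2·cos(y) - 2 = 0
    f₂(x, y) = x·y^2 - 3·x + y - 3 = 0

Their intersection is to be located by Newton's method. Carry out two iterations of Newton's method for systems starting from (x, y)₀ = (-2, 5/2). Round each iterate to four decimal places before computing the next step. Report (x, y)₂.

At (-2, 5/2): F = (-16.352287, -7.0000).
Jacobian J = [[2, -2·y - 2·sin(y) - 1], [y^2 - 3, 2·x·y + 1]].
At the point, J = [[2.0000, -7.196944], [3.2500, -9.0000]] (det J = 5.390069).
Solving J·Δ = −F gives Δ = (-17.9575, -7.2624).
Then the next iterate is (x, y)₁ = (-19.9575, -4.7624).
Round to (-19.9575, -4.7624) and repeat: F = (-59.733073, -400.535056), J = [[2.0000, 6.527301], [19.680454, 191.091196]].
Δ = (34.6838, -1.4760), so (x, y)₂ = (14.7263, -6.2384).

(14.7263, -6.2384)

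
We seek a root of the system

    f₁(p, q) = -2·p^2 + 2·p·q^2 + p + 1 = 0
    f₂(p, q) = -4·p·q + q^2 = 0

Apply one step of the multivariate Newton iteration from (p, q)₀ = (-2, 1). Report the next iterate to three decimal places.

(-1.256, 0.397)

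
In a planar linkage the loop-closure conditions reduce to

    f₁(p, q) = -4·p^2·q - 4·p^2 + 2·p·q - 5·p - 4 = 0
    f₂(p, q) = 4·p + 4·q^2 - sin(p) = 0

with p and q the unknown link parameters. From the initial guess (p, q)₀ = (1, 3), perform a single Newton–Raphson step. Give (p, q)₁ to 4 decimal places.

(0.4876, 1.4423)

At (1, 3): F = (-19.0000, 39.158529).
Jacobian J = [[-8·p·q - 8·p + 2·q - 5, -4·p^2 + 2·p], [-cos(p) + 4, 8·q]].
At the point, J = [[-31.0000, -2.0000], [3.459698, 24.0000]] (det J = -737.080605).
Solving J·Δ = −F gives Δ = (-0.5124, -1.5577).
Then the next iterate is (p, q)₁ = (0.4876, 1.4423).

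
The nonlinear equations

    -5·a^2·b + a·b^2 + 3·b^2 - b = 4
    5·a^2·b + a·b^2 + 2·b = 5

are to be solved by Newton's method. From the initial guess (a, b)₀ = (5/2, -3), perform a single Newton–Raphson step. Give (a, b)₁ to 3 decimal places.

At (5/2, -3): F = (142.250, -82.250).
Jacobian J = [[-10·a·b + b^2, -5·a^2 + 2·a·b + 6·b - 1], [10·a·b + b^2, 5·a^2 + 2·a·b + 2]].
At the point, J = [[84.000, -65.250], [-66.000, 18.250]] (det J = -2773.500).
Solving J·Δ = −F gives Δ = (-0.999, 0.894).
Then the next iterate is (a, b)₁ = (1.501, -2.106).

(1.501, -2.106)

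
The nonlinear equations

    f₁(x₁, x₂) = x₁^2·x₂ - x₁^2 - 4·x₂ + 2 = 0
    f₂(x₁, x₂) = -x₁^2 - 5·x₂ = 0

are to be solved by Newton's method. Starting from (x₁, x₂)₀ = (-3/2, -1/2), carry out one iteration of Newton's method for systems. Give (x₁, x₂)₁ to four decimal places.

At (-3/2, -1/2): F = (0.6250, 0.2500).
Jacobian J = [[2·x₁·x₂ - 2·x₁, x₁^2 - 4], [-2·x₁, -5]].
At the point, J = [[4.5000, -1.7500], [3.0000, -5.0000]] (det J = -17.2500).
Solving J·Δ = −F gives Δ = (-0.1558, -0.0435).
Then the next iterate is (x₁, x₂)₁ = (-1.6558, -0.5435).

(-1.6558, -0.5435)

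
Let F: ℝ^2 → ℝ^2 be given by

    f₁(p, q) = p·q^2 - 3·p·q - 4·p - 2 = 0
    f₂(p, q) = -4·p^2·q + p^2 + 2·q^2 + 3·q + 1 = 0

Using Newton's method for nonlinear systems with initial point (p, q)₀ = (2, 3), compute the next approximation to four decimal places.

At (2, 3): F = (-10.0000, -16.0000).
Jacobian J = [[q^2 - 3·q - 4, 2·p·q - 3·p], [-8·p·q + 2·p, -4·p^2 + 4·q + 3]].
At the point, J = [[-4.0000, 6.0000], [-44.0000, -1.0000]] (det J = 268.0000).
Solving J·Δ = −F gives Δ = (-0.3955, 1.4030).
Then the next iterate is (p, q)₁ = (1.6045, 4.4030).

(1.6045, 4.4030)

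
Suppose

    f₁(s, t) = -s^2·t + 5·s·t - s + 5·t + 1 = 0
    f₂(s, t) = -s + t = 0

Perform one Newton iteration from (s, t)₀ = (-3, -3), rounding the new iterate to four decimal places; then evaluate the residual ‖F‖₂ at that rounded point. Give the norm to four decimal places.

17.0218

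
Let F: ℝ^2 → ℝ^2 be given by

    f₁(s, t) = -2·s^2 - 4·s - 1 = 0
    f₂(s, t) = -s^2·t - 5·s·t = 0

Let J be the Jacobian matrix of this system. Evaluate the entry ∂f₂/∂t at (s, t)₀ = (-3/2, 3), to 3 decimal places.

5.250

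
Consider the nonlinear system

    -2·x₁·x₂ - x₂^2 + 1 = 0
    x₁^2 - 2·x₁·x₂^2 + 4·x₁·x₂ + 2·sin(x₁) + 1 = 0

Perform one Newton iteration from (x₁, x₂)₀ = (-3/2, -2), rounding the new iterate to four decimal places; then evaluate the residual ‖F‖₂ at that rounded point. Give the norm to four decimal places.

At (-3/2, -2): F = (-9.0000, 25.255010).
Jacobian J = [[-2·x₂, -2·x₁ - 2·x₂], [2·x₁ - 2·x₂^2 + 4·x₂ + 2·cos(x₁), -4·x₁·x₂ + 4·x₁]].
At the point, J = [[4.0000, 7.0000], [-18.858526, -18.0000]] (det J = 60.009679).
Solving J·Δ = −F gives Δ = (0.2464, 1.1449).
Then the next iterate is (x₁, x₂)₁ = (-1.2536, -0.8551).
Re-evaluating at (-1.2536, -0.8551): F = (-1.875103, 6.792354), so ‖F‖₂ = 7.0464.

7.0464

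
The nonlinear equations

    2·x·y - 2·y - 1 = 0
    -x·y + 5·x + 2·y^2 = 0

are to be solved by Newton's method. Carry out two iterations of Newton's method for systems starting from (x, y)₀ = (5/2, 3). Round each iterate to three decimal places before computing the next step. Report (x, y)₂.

(-0.182, 1.502)

At (5/2, 3): F = (8.000, 23.000).
Jacobian J = [[2·y, 2·x - 2], [-y + 5, -x + 4·y]].
At the point, J = [[6.000, 3.000], [2.000, 9.500]] (det J = 51.000).
Solving J·Δ = −F gives Δ = (-0.137, -2.392).
Then the next iterate is (x, y)₁ = (2.363, 0.608).
Round to (2.363, 0.608) and repeat: F = (0.65741, 11.11762), J = [[1.216, 2.726], [4.392, 0.069]].
Δ = (-2.545, 0.894), so (x, y)₂ = (-0.182, 1.502).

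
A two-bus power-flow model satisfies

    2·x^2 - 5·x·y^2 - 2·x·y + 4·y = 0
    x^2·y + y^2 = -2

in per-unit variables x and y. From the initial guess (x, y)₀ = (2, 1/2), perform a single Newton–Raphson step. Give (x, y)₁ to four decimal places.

At (2, 1/2): F = (5.5000, 4.2500).
Jacobian J = [[4·x - 5·y^2 - 2·y, -10·x·y - 2·x + 4], [2·x·y, x^2 + 2·y]].
At the point, J = [[5.7500, -10.0000], [2.0000, 5.0000]] (det J = 48.7500).
Solving J·Δ = −F gives Δ = (-1.4359, -0.2756).
Then the next iterate is (x, y)₁ = (0.5641, 0.2244).

(0.5641, 0.2244)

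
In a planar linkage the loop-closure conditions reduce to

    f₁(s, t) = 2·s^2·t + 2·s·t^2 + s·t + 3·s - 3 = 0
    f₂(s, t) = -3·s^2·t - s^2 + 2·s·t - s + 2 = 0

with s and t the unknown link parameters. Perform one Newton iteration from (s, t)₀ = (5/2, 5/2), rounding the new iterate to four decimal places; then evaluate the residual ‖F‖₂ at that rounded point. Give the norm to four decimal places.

At (5/2, 5/2): F = (73.2500, -41.1250).
Jacobian J = [[4·s·t + 2·t^2 + t + 3, 2·s^2 + 4·s·t + s], [-6·s·t - 2·s + 2·t - 1, -3·s^2 + 2·s]].
At the point, J = [[43.0000, 40.0000], [-38.5000, -13.7500]] (det J = 948.7500).
Solving J·Δ = −F gives Δ = (-0.6723, -1.1086).
Then the next iterate is (s, t)₁ = (1.8277, 1.3914).
Re-evaluating at (1.8277, 1.3914): F = (21.398902, -12.025926), so ‖F‖₂ = 24.5466.

24.5466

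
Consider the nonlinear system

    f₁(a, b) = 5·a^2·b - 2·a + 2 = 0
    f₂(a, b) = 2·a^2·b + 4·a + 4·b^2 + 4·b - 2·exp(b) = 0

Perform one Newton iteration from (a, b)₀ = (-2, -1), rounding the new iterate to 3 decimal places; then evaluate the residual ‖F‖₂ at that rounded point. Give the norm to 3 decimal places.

2.911

At (-2, -1): F = (-14.000, -16.73576).
Jacobian J = [[10·a·b - 2, 5·a^2], [4·a·b + 4, 2·a^2 + 8·b - 2·exp(b) + 4]].
At the point, J = [[18.000, 20.000], [12.000, 3.26424]] (det J = -181.24366).
Solving J·Δ = −F gives Δ = (1.595, -0.735).
Then the next iterate is (a, b)₁ = (-0.405, -1.735).
Re-evaluating at (-0.405, -1.735): F = (1.38708, 2.55893), so ‖F‖₂ = 2.911.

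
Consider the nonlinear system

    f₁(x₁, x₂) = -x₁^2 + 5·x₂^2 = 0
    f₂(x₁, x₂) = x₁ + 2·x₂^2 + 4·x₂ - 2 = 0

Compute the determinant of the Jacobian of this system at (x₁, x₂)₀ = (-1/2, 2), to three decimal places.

-8.000

J = [[-2·x₁, 10·x₂], [1, 4·x₂ + 4]].
At the point, J = [[1.000, 20.000], [1.000, 12.000]].
det J = -8.000.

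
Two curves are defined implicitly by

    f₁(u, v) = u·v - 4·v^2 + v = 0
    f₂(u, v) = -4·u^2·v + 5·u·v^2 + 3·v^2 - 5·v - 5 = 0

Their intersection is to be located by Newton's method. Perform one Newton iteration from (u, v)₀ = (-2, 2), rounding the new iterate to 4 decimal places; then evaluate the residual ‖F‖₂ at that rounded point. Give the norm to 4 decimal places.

At (-2, 2): F = (-18.0000, -75.0000).
Jacobian J = [[v, u - 8·v + 1], [-8·u·v + 5·v^2, -4·u^2 + 10·u·v + 6·v - 5]].
At the point, J = [[2.0000, -17.0000], [52.0000, -49.0000]] (det J = 786.0000).
Solving J·Δ = −F gives Δ = (0.5000, -1.0000).
Then the next iterate is (u, v)₁ = (-1.5000, 1.0000).
Re-evaluating at (-1.5000, 1.0000): F = (-4.5000, -23.5000), so ‖F‖₂ = 23.9270.

23.9270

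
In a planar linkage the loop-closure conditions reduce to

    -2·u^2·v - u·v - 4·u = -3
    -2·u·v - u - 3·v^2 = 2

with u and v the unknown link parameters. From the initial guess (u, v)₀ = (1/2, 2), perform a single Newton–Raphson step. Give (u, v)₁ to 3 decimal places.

(0.528, 0.720)

At (1/2, 2): F = (-1.000, -16.500).
Jacobian J = [[-4·u·v - v - 4, -2·u^2 - u], [-2·v - 1, -2·u - 6·v]].
At the point, J = [[-10.000, -1.000], [-5.000, -13.000]] (det J = 125.000).
Solving J·Δ = −F gives Δ = (0.028, -1.280).
Then the next iterate is (u, v)₁ = (0.528, 0.720).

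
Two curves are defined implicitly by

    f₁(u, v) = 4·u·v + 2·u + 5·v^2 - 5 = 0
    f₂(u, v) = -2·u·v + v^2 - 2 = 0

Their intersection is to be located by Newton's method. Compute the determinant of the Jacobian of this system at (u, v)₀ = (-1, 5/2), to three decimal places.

189.000

J = [[4·v + 2, 4·u + 10·v], [-2·v, -2·u + 2·v]].
At the point, J = [[12.000, 21.000], [-5.000, 7.000]].
det J = 189.000.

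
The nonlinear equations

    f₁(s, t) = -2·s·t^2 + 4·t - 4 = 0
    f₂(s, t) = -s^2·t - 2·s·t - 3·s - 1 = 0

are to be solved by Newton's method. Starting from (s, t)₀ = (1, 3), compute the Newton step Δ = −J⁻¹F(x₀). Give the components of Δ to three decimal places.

At (1, 3): F = (-10.000, -13.000).
Jacobian J = [[-2·t^2, -4·s·t + 4], [-2·s·t - 2·t - 3, -s^2 - 2·s]].
At the point, J = [[-18.000, -8.000], [-15.000, -3.000]] (det J = -66.000).
Solving J·Δ = −F gives Δ = (-1.121, 1.273).

(-1.121, 1.273)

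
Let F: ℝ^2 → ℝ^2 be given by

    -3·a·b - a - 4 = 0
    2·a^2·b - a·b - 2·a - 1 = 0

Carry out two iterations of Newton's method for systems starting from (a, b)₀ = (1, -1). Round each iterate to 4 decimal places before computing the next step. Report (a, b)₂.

(0.4538, 2.8498)

At (1, -1): F = (-2.0000, -4.0000).
Jacobian J = [[-3·b - 1, -3·a], [4·a·b - b - 2, 2·a^2 - a]].
At the point, J = [[2.0000, -3.0000], [-5.0000, 1.0000]] (det J = -13.0000).
Solving J·Δ = −F gives Δ = (-1.0769, -1.3846).
Then the next iterate is (a, b)₁ = (-0.0769, -2.3846).
Round to (-0.0769, -2.3846) and repeat: F = (-4.473227, -1.057779), J = [[6.1538, 0.2307], [1.118103, 0.088727]].
Δ = (0.5307, 5.2344), so (a, b)₂ = (0.4538, 2.8498).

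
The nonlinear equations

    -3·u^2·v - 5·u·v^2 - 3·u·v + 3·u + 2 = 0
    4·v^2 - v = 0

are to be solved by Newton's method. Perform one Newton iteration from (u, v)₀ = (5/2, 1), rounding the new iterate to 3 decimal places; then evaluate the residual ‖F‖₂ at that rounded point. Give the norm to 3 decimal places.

6.590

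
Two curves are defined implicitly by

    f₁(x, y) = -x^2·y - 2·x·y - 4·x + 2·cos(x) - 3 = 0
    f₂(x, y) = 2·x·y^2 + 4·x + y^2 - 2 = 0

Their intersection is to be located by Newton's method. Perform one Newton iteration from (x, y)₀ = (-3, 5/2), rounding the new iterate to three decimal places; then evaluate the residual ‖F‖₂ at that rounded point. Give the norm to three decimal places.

22.814

At (-3, 5/2): F = (-0.47998, -45.250).
Jacobian J = [[-2·x·y - 2·y - 2·sin(x) - 4, -x^2 - 2·x], [2·y^2 + 4, 4·x·y + 2·y]].
At the point, J = [[6.28224, -3.000], [16.500, -25.000]] (det J = -107.55600).
Solving J·Δ = −F gives Δ = (-1.151, -2.569).
Then the next iterate is (x, y)₁ = (-4.151, -0.069).
Re-evaluating at (-4.151, -0.069): F = (13.15536, -18.63876), so ‖F‖₂ = 22.814.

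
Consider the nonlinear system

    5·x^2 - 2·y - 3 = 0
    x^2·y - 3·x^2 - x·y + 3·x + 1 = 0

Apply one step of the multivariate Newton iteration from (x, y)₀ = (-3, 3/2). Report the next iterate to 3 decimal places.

At (-3, 3/2): F = (39.000, -17.000).
Jacobian J = [[10·x, -2], [2·x·y - 6·x - y + 3, x^2 - x]].
At the point, J = [[-30.000, -2.000], [10.500, 12.000]] (det J = -339.000).
Solving J·Δ = −F gives Δ = (1.280, 0.296).
Then the next iterate is (x, y)₁ = (-1.720, 1.796).

(-1.720, 1.796)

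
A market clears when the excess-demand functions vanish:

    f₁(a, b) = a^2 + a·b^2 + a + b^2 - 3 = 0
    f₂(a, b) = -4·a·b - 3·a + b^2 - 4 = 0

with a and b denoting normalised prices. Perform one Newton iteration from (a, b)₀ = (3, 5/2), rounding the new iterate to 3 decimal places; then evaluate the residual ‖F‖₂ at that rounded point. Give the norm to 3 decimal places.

5.902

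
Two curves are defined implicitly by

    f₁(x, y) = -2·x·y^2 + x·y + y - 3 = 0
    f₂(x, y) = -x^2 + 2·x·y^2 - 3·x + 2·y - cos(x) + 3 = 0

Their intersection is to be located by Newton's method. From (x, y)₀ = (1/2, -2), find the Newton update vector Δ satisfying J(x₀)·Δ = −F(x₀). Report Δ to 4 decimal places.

At (1/2, -2): F = (-10.0000, 0.372417).
Jacobian J = [[-2·y^2 + y, -4·x·y + x + 1], [-2·x + 2·y^2 + sin(x) - 3, 4·x·y + 2]].
At the point, J = [[-10.0000, 5.5000], [4.479426, -2.0000]] (det J = -4.636840).
Solving J·Δ = −F gives Δ = (3.8715, 8.8573).

(3.8715, 8.8573)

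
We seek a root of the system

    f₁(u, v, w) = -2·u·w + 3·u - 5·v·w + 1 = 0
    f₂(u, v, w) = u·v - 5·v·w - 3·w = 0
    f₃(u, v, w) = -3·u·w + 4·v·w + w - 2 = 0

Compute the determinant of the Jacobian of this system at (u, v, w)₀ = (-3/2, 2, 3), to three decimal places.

J = [[-2·w + 3, -5·w, -2·u - 5·v], [v, u - 5·w, -5·v - 3], [-3·w, 4·w, -3·u + 4·v + 1]].
At the point, J = [[-3.000, -15.000, -7.000], [2.000, -16.500, -13.000], [-9.000, 12.000, 13.500]].
det J = -278.250.

-278.250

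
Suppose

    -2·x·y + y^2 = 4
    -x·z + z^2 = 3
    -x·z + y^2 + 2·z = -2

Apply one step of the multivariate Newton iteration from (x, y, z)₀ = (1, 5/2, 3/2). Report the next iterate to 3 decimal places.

(-1.038, 0.019, 1.096)

At (1, 5/2, 3/2): F = (-2.750, -2.250, 9.750).
Jacobian J = [[-2·y, -2·x + 2·y, 0], [-z, 0, -x + 2·z], [-z, 2·y, -x + 2]].
At the point, J = [[-5.000, 3.000, 0.000], [-1.500, 0.000, 2.000], [-1.500, 5.000, 1.000]] (det J = 45.500).
Solving J·Δ = −F gives Δ = (-2.038, -2.481, -0.404).
Then the next iterate is (x, y, z)₁ = (-1.038, 0.019, 1.096).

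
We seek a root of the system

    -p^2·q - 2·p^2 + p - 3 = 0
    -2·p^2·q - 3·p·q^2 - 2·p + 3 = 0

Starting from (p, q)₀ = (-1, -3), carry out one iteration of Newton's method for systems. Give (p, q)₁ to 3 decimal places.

(3.667, -10.667)

At (-1, -3): F = (-3.000, 38.000).
Jacobian J = [[-2·p·q - 4·p + 1, -p^2], [-4·p·q - 3·q^2 - 2, -2·p^2 - 6·p·q]].
At the point, J = [[-1.000, -1.000], [-41.000, -20.000]] (det J = -21.000).
Solving J·Δ = −F gives Δ = (4.667, -7.667).
Then the next iterate is (p, q)₁ = (3.667, -10.667).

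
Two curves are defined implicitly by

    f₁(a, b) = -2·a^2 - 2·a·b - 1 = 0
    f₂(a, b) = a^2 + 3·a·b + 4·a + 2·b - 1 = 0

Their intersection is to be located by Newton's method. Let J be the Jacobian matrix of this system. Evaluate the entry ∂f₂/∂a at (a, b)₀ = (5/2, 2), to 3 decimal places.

15.000

∂f₂/∂a = 2·a + 3·b + 4.
At (5/2, 2) this is 15.000.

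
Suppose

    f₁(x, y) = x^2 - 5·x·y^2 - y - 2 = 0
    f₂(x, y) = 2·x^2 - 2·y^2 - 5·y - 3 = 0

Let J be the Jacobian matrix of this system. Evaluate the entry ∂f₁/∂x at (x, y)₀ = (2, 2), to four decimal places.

-16.0000

∂f₁/∂x = 2·x - 5·y^2.
At (2, 2) this is -16.0000.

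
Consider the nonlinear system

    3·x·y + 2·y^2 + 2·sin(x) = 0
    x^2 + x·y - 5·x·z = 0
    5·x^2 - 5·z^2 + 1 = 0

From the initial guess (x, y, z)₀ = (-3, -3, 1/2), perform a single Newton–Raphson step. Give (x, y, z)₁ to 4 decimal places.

(-1.4653, -1.6730, 0.2420)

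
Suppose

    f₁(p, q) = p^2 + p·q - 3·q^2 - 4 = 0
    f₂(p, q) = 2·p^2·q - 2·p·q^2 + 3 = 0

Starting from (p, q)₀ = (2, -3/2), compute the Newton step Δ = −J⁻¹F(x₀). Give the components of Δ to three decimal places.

At (2, -3/2): F = (-9.750, -18.000).
Jacobian J = [[2·p + q, p - 6·q], [4·p·q - 2·q^2, 2·p^2 - 4·p·q]].
At the point, J = [[2.500, 11.000], [-16.500, 20.000]] (det J = 231.500).
Solving J·Δ = −F gives Δ = (-0.013, 0.889).

(-0.013, 0.889)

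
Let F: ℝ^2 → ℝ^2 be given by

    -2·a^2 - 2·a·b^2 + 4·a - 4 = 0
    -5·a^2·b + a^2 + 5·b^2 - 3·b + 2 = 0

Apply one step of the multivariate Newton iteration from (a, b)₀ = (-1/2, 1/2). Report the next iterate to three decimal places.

(1.810, -5.952)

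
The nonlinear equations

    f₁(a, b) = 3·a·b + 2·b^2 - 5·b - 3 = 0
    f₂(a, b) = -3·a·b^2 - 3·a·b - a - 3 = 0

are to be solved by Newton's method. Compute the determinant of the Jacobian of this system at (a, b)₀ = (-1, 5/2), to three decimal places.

189.500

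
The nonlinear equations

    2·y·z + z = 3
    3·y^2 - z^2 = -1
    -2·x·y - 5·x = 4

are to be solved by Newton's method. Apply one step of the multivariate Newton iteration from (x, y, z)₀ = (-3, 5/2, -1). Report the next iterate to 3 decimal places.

At (-3, 5/2, -1): F = (-9.000, 18.750, 26.000).
Jacobian J = [[0, 2·z, 2·y + 1], [0, 6·y, -2·z], [-2·y - 5, -2·x, 0]].
At the point, J = [[0.000, -2.000, 6.000], [0.000, 15.000, 2.000], [-10.000, 6.000, 0.000]] (det J = 940.000).
Solving J·Δ = −F gives Δ = (1.767, -1.388, 1.037).
Then the next iterate is (x, y, z)₁ = (-1.233, 1.112, 0.037).

(-1.233, 1.112, 0.037)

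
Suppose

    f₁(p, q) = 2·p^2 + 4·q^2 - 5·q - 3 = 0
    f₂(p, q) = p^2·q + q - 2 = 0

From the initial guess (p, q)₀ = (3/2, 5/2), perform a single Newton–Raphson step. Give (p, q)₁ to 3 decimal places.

At (3/2, 5/2): F = (14.000, 6.125).
Jacobian J = [[4·p, 8·q - 5], [2·p·q, p^2 + 1]].
At the point, J = [[6.000, 15.000], [7.500, 3.250]] (det J = -93.000).
Solving J·Δ = −F gives Δ = (-0.499, -0.734).
Then the next iterate is (p, q)₁ = (1.001, 1.766).

(1.001, 1.766)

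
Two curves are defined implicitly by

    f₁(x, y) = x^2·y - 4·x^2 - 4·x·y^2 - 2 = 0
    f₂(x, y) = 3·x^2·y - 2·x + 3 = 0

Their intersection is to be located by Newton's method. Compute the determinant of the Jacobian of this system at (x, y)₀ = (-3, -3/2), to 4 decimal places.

1323.0000

J = [[2·x·y - 8·x - 4·y^2, x^2 - 8·x·y], [6·x·y - 2, 3·x^2]].
At the point, J = [[24.0000, -27.0000], [25.0000, 27.0000]].
det J = 1323.0000.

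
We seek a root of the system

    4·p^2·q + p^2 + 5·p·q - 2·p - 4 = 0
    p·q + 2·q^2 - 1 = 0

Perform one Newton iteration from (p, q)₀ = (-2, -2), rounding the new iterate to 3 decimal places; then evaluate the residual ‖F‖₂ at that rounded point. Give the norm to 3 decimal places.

2.696

At (-2, -2): F = (-8.000, 11.000).
Jacobian J = [[8·p·q + 2·p + 5·q - 2, 4·p^2 + 5·p], [q, p + 4·q]].
At the point, J = [[16.000, 6.000], [-2.000, -10.000]] (det J = -148.000).
Solving J·Δ = −F gives Δ = (0.095, 1.081).
Then the next iterate is (p, q)₁ = (-1.905, -0.919).
Re-evaluating at (-1.905, -0.919): F = (-1.14780, 2.43982), so ‖F‖₂ = 2.696.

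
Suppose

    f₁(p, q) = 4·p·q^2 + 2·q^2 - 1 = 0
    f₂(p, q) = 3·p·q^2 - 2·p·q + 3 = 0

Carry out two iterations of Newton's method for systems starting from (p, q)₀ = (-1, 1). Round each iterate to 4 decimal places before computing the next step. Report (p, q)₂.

(-0.3792, 1.8733)

At (-1, 1): F = (-3.0000, 2.0000).
Jacobian J = [[4·q^2, 8·p·q + 4·q], [3·q^2 - 2·q, 6·p·q - 2·p]].
At the point, J = [[4.0000, -4.0000], [1.0000, -4.0000]] (det J = -12.0000).
Solving J·Δ = −F gives Δ = (1.6667, 0.9167).
Then the next iterate is (p, q)₁ = (0.6667, 1.9167).
Round to (0.6667, 1.9167) and repeat: F = (16.144605, 7.792117), J = [[14.694956, 17.889711], [7.187817, 6.333783]].
Δ = (-1.0459, -0.0434), so (p, q)₂ = (-0.3792, 1.8733).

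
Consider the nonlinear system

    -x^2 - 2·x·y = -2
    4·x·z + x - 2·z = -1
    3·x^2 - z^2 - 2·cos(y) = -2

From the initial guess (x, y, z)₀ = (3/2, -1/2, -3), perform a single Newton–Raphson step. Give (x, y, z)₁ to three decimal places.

(1.047, 0.219, -1.871)

At (3/2, -1/2, -3): F = (1.250, -9.500, -2.00517).
Jacobian J = [[-2·x - 2·y, -2·x, 0], [4·z + 1, 0, 4·x - 2], [6·x, 2·sin(y), -2·z]].
At the point, J = [[-2.000, -3.000, 0.000], [-11.000, 0.000, 4.000], [9.000, -0.95885, 6.000]] (det J = -313.67081).
Solving J·Δ = −F gives Δ = (-0.453, 0.719, 1.129).
Then the next iterate is (x, y, z)₁ = (1.047, 0.219, -1.871).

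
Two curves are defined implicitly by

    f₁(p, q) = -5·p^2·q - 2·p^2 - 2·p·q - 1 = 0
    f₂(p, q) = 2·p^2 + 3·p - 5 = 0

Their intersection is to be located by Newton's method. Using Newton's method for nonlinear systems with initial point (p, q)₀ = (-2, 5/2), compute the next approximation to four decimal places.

At (-2, 5/2): F = (-49.0000, -3.0000).
Jacobian J = [[-10·p·q - 4·p - 2·q, -5·p^2 - 2·p], [4·p + 3, 0]].
At the point, J = [[53.0000, -16.0000], [-5.0000, 0.0000]] (det J = -80.0000).
Solving J·Δ = −F gives Δ = (-0.6000, -5.0500).
Then the next iterate is (p, q)₁ = (-2.6000, -2.5500).

(-2.6000, -2.5500)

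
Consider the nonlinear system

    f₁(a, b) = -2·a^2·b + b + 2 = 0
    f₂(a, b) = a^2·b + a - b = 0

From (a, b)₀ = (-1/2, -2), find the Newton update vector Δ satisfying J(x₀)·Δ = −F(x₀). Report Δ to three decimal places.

At (-1/2, -2): F = (1.000, 1.000).
Jacobian J = [[-4·a·b, -2·a^2 + 1], [2·a·b + 1, a^2 - 1]].
At the point, J = [[-4.000, 0.500], [3.000, -0.750]] (det J = 1.500).
Solving J·Δ = −F gives Δ = (0.833, 4.667).

(0.833, 4.667)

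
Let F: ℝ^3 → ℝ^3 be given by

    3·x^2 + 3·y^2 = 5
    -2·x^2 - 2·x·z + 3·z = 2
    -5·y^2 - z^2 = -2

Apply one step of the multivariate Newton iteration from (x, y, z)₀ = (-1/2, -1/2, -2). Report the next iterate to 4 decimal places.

At (-1/2, -1/2, -2): F = (-3.5000, -10.5000, -3.2500).
Jacobian J = [[6·x, 6·y, 0], [-4·x - 2·z, 0, -2·x + 3], [0, -10·y, -2·z]].
At the point, J = [[-3.0000, -3.0000, 0.0000], [6.0000, 0.0000, 4.0000], [0.0000, 5.0000, 4.0000]] (det J = 132.0000).
Solving J·Δ = −F gives Δ = (0.1288, -1.2955, 2.4318).
Then the next iterate is (x, y, z)₁ = (-0.3712, -1.7955, 0.4318).

(-0.3712, -1.7955, 0.4318)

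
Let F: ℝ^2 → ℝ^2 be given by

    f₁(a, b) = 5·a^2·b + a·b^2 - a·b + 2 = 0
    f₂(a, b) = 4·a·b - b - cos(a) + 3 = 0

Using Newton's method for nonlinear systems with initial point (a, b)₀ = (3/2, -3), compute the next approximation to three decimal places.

(1.119, -1.424)

At (3/2, -3): F = (-13.750, -12.07074).
Jacobian J = [[10·a·b + b^2 - b, 5·a^2 + 2·a·b - a], [4·b + sin(a), 4·a - 1]].
At the point, J = [[-33.000, 0.750], [-11.00251, 5.000]] (det J = -156.74812).
Solving J·Δ = −F gives Δ = (-0.381, 1.576).
Then the next iterate is (a, b)₁ = (1.119, -1.424).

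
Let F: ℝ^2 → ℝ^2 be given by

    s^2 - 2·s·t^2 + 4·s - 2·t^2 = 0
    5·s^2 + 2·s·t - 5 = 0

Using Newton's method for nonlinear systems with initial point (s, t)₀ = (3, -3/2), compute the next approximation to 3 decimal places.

At (3, -3/2): F = (3.000, 31.000).
Jacobian J = [[2·s - 2·t^2 + 4, -4·s·t - 4·t], [10·s + 2·t, 2·s]].
At the point, J = [[5.500, 24.000], [27.000, 6.000]] (det J = -615.000).
Solving J·Δ = −F gives Δ = (-1.180, 0.146).
Then the next iterate is (s, t)₁ = (1.820, -1.354).

(1.820, -1.354)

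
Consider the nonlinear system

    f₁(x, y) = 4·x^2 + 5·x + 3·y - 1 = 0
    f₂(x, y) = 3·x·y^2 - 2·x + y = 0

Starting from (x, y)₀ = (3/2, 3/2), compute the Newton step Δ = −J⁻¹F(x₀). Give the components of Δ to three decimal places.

(-1.137, -0.222)

At (3/2, 3/2): F = (20.000, 8.625).
Jacobian J = [[8·x + 5, 3], [3·y^2 - 2, 6·x·y + 1]].
At the point, J = [[17.000, 3.000], [4.750, 14.500]] (det J = 232.250).
Solving J·Δ = −F gives Δ = (-1.137, -0.222).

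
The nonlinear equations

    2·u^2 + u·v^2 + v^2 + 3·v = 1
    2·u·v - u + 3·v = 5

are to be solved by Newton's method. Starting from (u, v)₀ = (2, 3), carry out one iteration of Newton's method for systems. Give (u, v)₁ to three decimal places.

At (2, 3): F = (43.000, 14.000).
Jacobian J = [[4·u + v^2, 2·u·v + 2·v + 3], [2·v - 1, 2·u + 3]].
At the point, J = [[17.000, 21.000], [5.000, 7.000]] (det J = 14.000).
Solving J·Δ = −F gives Δ = (-0.500, -1.643).
Then the next iterate is (u, v)₁ = (1.500, 1.357).

(1.500, 1.357)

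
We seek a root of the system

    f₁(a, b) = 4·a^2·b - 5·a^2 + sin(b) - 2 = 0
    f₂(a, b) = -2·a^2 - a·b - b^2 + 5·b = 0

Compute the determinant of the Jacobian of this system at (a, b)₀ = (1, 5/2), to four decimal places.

10.7926

J = [[8·a·b - 10·a, 4·a^2 + cos(b)], [-4·a - b, -a - 2·b + 5]].
At the point, J = [[10.0000, 3.198856], [-6.5000, -1.0000]].
det J = 10.7926.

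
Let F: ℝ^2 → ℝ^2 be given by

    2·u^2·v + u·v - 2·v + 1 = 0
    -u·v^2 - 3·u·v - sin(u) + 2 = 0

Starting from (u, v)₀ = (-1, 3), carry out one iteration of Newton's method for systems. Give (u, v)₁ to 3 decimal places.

(-0.971, 0.743)

At (-1, 3): F = (-2.000, 20.84147).
Jacobian J = [[4·u·v + v, 2·u^2 + u - 2], [-v^2 - 3·v - cos(u), -2·u·v - 3·u]].
At the point, J = [[-9.000, -1.000], [-18.54030, 9.000]] (det J = -99.54030).
Solving J·Δ = −F gives Δ = (0.029, -2.257).
Then the next iterate is (u, v)₁ = (-0.971, 0.743).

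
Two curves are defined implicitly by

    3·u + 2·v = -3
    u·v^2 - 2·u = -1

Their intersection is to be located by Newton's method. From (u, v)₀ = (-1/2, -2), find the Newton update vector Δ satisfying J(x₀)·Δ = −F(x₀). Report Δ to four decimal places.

(2.5000, -2.5000)

At (-1/2, -2): F = (-2.5000, 0.0000).
Jacobian J = [[3, 2], [v^2 - 2, 2·u·v]].
At the point, J = [[3.0000, 2.0000], [2.0000, 2.0000]] (det J = 2.0000).
Solving J·Δ = −F gives Δ = (2.5000, -2.5000).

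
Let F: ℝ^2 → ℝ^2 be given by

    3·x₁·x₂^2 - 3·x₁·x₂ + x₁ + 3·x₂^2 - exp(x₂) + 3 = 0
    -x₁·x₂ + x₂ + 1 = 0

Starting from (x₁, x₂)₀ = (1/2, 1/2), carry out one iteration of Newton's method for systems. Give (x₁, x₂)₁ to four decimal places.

At (1/2, 1/2): F = (2.226279, 1.2500).
Jacobian J = [[3·x₂^2 - 3·x₂ + 1, 6·x₁·x₂ - 3·x₁ + 6·x₂ - exp(x₂)], [-x₂, -x₁ + 1]].
At the point, J = [[0.2500, 1.351279], [-0.5000, 0.5000]] (det J = 0.800639).
Solving J·Δ = −F gives Δ = (0.7194, -1.7806).
Then the next iterate is (x₁, x₂)₁ = (1.2194, -1.2806).

(1.2194, -1.2806)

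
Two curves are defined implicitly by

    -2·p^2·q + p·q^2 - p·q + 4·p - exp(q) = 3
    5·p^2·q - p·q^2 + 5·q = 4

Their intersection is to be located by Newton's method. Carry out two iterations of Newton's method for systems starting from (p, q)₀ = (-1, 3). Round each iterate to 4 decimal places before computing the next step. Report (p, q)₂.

(-1.1660, -0.3306)

At (-1, 3): F = (-39.085537, 35.0000).
Jacobian J = [[-4·p·q + q^2 - q + 4, -2·p^2 + 2·p·q - p - exp(q)], [10·p·q - q^2, 5·p^2 - 2·p·q + 5]].
At the point, J = [[22.0000, -27.085537], [-39.0000, 16.0000]] (det J = -704.335940).
Solving J·Δ = −F gives Δ = (0.4581, -1.0710).
Then the next iterate is (p, q)₁ = (-0.5419, 1.9290).
Round to (-0.5419, 1.9290) and repeat: F = (-14.154255, 10.493740), J = [[9.973341, -9.018686], [-14.174292, 8.558928]].
Δ = (-0.6241, -2.2596), so (p, q)₂ = (-1.1660, -0.3306).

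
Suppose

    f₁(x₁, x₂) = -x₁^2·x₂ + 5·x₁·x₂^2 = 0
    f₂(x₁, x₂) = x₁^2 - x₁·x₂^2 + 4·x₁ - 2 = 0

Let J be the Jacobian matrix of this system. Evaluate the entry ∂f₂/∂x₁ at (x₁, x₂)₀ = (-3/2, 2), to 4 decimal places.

∂f₂/∂x₁ = 2·x₁ - x₂^2 + 4.
At (-3/2, 2) this is -3.0000.

-3.0000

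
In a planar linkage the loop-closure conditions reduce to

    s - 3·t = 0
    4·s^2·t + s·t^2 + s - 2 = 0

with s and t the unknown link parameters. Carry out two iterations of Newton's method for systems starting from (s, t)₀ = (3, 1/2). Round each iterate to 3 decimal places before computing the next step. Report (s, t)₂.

(1.096, 0.365)

At (3, 1/2): F = (1.500, 19.750).
Jacobian J = [[1, -3], [8·s·t + t^2 + 1, 4·s^2 + 2·s·t]].
At the point, J = [[1.000, -3.000], [13.250, 39.000]] (det J = 78.750).
Solving J·Δ = −F gives Δ = (-1.495, 0.002).
Then the next iterate is (s, t)₁ = (1.505, 0.502).
Round to (1.505, 0.502) and repeat: F = (-0.001, 4.43244), J = [[1.000, -3.000], [7.29608, 10.57112]].
Δ = (-0.409, -0.137), so (s, t)₂ = (1.096, 0.365).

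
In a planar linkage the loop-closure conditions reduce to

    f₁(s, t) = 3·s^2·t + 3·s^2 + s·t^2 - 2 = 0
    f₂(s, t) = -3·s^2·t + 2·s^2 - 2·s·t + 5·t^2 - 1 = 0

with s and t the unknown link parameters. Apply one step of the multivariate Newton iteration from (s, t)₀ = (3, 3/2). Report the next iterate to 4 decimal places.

At (3, 3/2): F = (72.2500, -21.2500).
Jacobian J = [[6·s·t + 6·s + t^2, 3·s^2 + 2·s·t], [-6·s·t + 4·s - 2·t, -3·s^2 - 2·s + 10·t]].
At the point, J = [[47.2500, 36.0000], [-18.0000, -18.0000]] (det J = -202.5000).
Solving J·Δ = −F gives Δ = (-2.6444, 1.4639).
Then the next iterate is (s, t)₁ = (0.3556, 2.9639).

(0.3556, 2.9639)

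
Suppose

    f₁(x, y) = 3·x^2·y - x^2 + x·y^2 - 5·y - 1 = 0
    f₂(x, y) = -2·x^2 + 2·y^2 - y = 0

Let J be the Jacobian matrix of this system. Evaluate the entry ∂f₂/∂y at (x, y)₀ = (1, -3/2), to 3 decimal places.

∂f₂/∂y = 4·y - 1.
At (1, -3/2) this is -7.000.

-7.000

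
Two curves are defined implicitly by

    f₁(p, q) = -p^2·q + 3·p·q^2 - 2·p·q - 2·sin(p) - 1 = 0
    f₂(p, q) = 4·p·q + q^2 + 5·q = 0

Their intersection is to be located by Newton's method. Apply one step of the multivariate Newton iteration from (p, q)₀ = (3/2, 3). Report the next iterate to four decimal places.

(-7.6518, 6.9895)

At (3/2, 3): F = (21.755010, 42.0000).
Jacobian J = [[-2·p·q + 3·q^2 - 2·q - 2·cos(p), -p^2 + 6·p·q - 2·p], [4·q, 4·p + 2·q + 5]].
At the point, J = [[11.858526, 21.7500], [12.0000, 17.0000]] (det J = -59.405065).
Solving J·Δ = −F gives Δ = (-9.1518, 3.9895).
Then the next iterate is (p, q)₁ = (-7.6518, 6.9895).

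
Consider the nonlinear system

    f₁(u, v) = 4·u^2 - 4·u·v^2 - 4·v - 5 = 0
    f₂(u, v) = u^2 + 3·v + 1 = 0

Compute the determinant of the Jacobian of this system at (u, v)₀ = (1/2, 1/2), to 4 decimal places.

J = [[8·u - 4·v^2, -8·u·v - 4], [2·u, 3]].
At the point, J = [[3.0000, -6.0000], [1.0000, 3.0000]].
det J = 15.0000.

15.0000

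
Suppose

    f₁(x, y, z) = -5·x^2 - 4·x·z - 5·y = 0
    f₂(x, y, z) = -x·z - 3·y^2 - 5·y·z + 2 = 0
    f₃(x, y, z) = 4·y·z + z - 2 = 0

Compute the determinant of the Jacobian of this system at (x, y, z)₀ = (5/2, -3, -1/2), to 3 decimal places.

J = [[-10·x - 4·z, -5, -4·x], [-z, -6·y - 5·z, -x - 5·y], [0, 4·z, 4·y + 1]].
At the point, J = [[-23.000, -5.000, -10.000], [0.500, 20.500, 12.500], [0.000, -2.000, -11.000]].
det J = 4594.000.

4594.000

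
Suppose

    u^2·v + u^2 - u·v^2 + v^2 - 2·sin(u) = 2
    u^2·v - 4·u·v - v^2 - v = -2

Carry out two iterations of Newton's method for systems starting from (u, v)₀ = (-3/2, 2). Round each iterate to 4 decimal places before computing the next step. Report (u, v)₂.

At (-3/2, 2): F = (16.744990, 12.5000).
Jacobian J = [[2·u·v + 2·u - v^2 - 2·cos(u), u^2 - 2·u·v + 2·v], [2·u·v - 4·v, u^2 - 4·u - 2·v - 1]].
At the point, J = [[-13.141474, 12.2500], [-14.0000, 3.2500]] (det J = 128.790208).
Solving J·Δ = −F gives Δ = (0.7664, -0.5448).
Then the next iterate is (u, v)₁ = (-0.7336, 1.4552).
Round to (-0.7336, 1.4552) and repeat: F = (4.331492, 3.480475), J = [[-7.205414, 5.583638], [-7.955869, -0.437831]].
Δ = (0.4483, -0.1972), so (u, v)₂ = (-0.2853, 1.2580).

(-0.2853, 1.2580)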